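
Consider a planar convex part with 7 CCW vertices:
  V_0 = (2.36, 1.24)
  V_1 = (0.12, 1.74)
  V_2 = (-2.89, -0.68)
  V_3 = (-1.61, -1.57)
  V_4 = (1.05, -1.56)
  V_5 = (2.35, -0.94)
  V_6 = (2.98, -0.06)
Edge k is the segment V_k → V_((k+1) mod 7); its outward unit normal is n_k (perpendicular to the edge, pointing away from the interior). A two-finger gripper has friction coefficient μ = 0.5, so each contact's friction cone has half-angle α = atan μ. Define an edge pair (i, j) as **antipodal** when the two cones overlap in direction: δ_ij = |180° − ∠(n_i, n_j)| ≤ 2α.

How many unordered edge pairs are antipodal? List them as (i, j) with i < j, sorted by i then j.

count = 7; pairs: (0,2), (0,3), (0,4), (1,3), (1,4), (1,5), (2,6)

α = atan 0.5 = 26.57°;  2α = 53.13°
n_0 = (+0.2179, +0.9760)
n_1 = (-0.6266, +0.7794)
n_2 = (-0.5709, -0.8210)
n_3 = (+0.0038, -1.0000)
n_4 = (+0.4305, -0.9026)
n_5 = (+0.8131, -0.5821)
n_6 = (+0.9026, +0.4305)
  (0,1): δ = 128.62°  ·
  (0,2): δ = 22.23°  ✓
  (0,3): δ = 12.80°  ✓
  (0,4): δ = 38.08°  ✓
  (0,5): δ = 66.98°  ·
  (0,6): δ = 128.08°  ·
  (1,2): δ = 73.61°  ·
  (1,3): δ = 38.58°  ✓
  (1,4): δ = 13.30°  ✓
  (1,5): δ = 15.60°  ✓
  (1,6): δ = 76.70°  ·
  (2,3): δ = 144.97°  ·
  (2,4): δ = 119.69°  ·
  (2,5): δ = 90.79°  ·
  (2,6): δ = 29.69°  ✓
  (3,4): δ = 154.72°  ·
  (3,5): δ = 125.81°  ·
  (3,6): δ = 64.72°  ·
  (4,5): δ = 151.10°  ·
  (4,6): δ = 90.00°  ·
  (5,6): δ = 118.90°  ·
antipodal pairs: 7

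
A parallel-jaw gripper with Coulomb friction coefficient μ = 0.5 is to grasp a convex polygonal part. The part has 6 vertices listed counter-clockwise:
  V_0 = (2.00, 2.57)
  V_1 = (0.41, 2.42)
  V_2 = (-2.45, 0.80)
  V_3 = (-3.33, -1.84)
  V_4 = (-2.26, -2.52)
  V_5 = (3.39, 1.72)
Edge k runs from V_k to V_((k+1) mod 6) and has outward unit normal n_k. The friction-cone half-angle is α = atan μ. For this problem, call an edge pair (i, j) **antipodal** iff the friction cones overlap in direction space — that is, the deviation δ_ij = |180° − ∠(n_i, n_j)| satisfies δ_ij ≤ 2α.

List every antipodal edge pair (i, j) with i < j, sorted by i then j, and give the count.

count = 5; pairs: (0,3), (0,4), (1,4), (2,4), (3,5)

α = atan 0.5 = 26.57°;  2α = 53.13°
n_0 = (-0.0939, +0.9956)
n_1 = (-0.4929, +0.8701)
n_2 = (-0.9487, +0.3162)
n_3 = (-0.5364, -0.8440)
n_4 = (+0.6002, -0.7998)
n_5 = (+0.5217, +0.8531)
  (0,1): δ = 155.86°  ·
  (0,2): δ = 113.82°  ·
  (0,3): δ = 37.83°  ✓
  (0,4): δ = 31.50°  ✓
  (0,5): δ = 143.16°  ·
  (1,2): δ = 137.96°  ·
  (1,3): δ = 61.97°  ·
  (1,4): δ = 7.36°  ✓
  (1,5): δ = 119.03°  ·
  (2,3): δ = 104.00°  ·
  (2,4): δ = 34.68°  ✓
  (2,5): δ = 76.99°  ·
  (3,4): δ = 110.68°  ·
  (3,5): δ = 0.99°  ✓
  (4,5): δ = 68.33°  ·
antipodal pairs: 5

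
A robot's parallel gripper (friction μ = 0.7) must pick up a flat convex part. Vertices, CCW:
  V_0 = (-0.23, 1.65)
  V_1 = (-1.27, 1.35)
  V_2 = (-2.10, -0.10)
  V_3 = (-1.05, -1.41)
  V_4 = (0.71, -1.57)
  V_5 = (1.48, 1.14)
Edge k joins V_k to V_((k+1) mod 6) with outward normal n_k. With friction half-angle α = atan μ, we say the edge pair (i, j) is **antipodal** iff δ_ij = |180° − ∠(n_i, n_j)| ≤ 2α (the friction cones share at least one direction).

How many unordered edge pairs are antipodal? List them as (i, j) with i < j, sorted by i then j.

α = atan 0.7 = 34.99°;  2α = 69.98°
n_0 = (-0.2772, +0.9608)
n_1 = (-0.8679, +0.4968)
n_2 = (-0.7803, -0.6254)
n_3 = (-0.0905, -0.9959)
n_4 = (+0.9619, -0.2733)
n_5 = (+0.2858, +0.9583)
  (0,1): δ = 135.88°  ·
  (0,2): δ = 67.38°  ✓
  (0,3): δ = 21.29°  ✓
  (0,4): δ = 58.05°  ✓
  (0,5): δ = 147.30°  ·
  (1,2): δ = 111.50°  ·
  (1,3): δ = 65.41°  ✓
  (1,4): δ = 13.93°  ✓
  (1,5): δ = 103.18°  ·
  (2,3): δ = 133.91°  ·
  (2,4): δ = 54.57°  ✓
  (2,5): δ = 34.68°  ✓
  (3,4): δ = 100.67°  ·
  (3,5): δ = 11.41°  ✓
  (4,5): δ = 90.75°  ·
antipodal pairs: 8

count = 8; pairs: (0,2), (0,3), (0,4), (1,3), (1,4), (2,4), (2,5), (3,5)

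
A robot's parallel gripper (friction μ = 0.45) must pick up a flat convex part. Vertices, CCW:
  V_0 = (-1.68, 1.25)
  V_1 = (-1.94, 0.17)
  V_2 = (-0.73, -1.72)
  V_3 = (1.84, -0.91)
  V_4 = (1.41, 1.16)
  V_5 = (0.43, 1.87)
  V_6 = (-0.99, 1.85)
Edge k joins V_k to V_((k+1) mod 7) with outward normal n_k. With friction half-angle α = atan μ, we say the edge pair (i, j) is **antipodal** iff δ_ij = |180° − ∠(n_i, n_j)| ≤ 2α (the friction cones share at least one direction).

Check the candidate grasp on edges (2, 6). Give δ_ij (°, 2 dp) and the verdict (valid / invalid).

δ = 23.52°, valid

α = atan 0.45 = 24.23°;  2α = 48.46°
edge 2: e_2 = (+2.57, +0.81);  n_2 = (+0.3006, -0.9538)
edge 6: e_6 = (-0.69, -0.60);  n_6 = (-0.6562, +0.7546)
∠(n_2, n_6) = 156.48°
δ = |180° − 156.48°| = 23.52°
23.52° ≤ 2α = 48.46°  →  valid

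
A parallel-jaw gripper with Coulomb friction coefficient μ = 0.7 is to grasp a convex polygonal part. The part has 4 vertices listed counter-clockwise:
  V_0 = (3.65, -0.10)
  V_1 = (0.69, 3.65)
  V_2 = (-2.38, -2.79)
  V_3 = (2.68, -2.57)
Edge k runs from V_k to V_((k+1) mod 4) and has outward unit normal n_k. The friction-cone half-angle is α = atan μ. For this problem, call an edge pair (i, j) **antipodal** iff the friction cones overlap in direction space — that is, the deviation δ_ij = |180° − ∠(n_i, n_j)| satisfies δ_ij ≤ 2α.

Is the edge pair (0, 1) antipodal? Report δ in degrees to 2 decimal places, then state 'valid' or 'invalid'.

δ = 63.77°, valid

α = atan 0.7 = 34.99°;  2α = 69.98°
edge 0: e_0 = (-2.96, +3.75);  n_0 = (+0.7849, +0.6196)
edge 1: e_1 = (-3.07, -6.44);  n_1 = (-0.9027, +0.4303)
∠(n_0, n_1) = 116.23°
δ = |180° − 116.23°| = 63.77°
63.77° ≤ 2α = 69.98°  →  valid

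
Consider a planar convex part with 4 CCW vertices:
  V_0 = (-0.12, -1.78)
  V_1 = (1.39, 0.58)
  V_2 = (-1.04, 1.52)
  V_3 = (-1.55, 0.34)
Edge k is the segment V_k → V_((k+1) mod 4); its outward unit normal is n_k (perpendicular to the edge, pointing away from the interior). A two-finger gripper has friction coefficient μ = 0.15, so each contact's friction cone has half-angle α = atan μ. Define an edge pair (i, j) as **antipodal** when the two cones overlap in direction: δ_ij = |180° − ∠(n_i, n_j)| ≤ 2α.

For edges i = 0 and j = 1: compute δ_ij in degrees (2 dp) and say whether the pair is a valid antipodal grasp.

δ = 78.54°, invalid

α = atan 0.15 = 8.53°;  2α = 17.06°
edge 0: e_0 = (+1.51, +2.36);  n_0 = (+0.8423, -0.5390)
edge 1: e_1 = (-2.43, +0.94);  n_1 = (+0.3608, +0.9327)
∠(n_0, n_1) = 101.46°
δ = |180° − 101.46°| = 78.54°
78.54° > 2α = 17.06°  →  invalid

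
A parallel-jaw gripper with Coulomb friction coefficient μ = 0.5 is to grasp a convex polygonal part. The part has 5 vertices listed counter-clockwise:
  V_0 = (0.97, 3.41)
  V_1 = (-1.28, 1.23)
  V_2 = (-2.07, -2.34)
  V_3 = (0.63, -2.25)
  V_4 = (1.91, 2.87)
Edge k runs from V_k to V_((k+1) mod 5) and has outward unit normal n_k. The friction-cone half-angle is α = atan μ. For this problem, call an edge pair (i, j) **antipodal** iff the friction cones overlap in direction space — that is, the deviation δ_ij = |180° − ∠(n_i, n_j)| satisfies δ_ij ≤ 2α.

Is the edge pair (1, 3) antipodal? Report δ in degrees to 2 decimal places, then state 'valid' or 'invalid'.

δ = 1.56°, valid

α = atan 0.5 = 26.57°;  2α = 53.13°
edge 1: e_1 = (-0.79, -3.57);  n_1 = (-0.9764, +0.2161)
edge 3: e_3 = (+1.28, +5.12);  n_3 = (+0.9701, -0.2425)
∠(n_1, n_3) = 178.44°
δ = |180° − 178.44°| = 1.56°
1.56° ≤ 2α = 53.13°  →  valid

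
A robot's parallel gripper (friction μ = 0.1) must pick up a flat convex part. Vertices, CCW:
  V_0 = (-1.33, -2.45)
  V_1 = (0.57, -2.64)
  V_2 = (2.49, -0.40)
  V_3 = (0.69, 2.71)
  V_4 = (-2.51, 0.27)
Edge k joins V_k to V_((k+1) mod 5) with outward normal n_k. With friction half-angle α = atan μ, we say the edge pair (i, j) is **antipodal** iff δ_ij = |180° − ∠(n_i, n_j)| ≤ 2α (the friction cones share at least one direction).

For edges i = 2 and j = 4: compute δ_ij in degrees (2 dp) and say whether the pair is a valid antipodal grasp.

δ = 6.61°, valid

α = atan 0.1 = 5.71°;  2α = 11.42°
edge 2: e_2 = (-1.80, +3.11);  n_2 = (+0.8655, +0.5009)
edge 4: e_4 = (+1.18, -2.72);  n_4 = (-0.9174, -0.3980)
∠(n_2, n_4) = 173.39°
δ = |180° − 173.39°| = 6.61°
6.61° ≤ 2α = 11.42°  →  valid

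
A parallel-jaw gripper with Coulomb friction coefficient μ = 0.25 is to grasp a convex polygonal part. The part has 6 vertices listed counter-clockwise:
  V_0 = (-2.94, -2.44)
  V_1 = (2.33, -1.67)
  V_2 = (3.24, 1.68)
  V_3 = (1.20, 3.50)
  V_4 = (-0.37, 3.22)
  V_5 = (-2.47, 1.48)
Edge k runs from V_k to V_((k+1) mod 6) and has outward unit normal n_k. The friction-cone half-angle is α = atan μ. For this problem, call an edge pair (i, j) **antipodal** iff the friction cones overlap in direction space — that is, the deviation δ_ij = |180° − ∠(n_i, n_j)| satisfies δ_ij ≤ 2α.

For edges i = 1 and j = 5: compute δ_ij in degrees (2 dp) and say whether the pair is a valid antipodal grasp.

δ = 8.36°, valid

α = atan 0.25 = 14.04°;  2α = 28.07°
edge 1: e_1 = (+0.91, +3.35);  n_1 = (+0.9650, -0.2621)
edge 5: e_5 = (-0.47, -3.92);  n_5 = (-0.9929, +0.1190)
∠(n_1, n_5) = 171.64°
δ = |180° − 171.64°| = 8.36°
8.36° ≤ 2α = 28.07°  →  valid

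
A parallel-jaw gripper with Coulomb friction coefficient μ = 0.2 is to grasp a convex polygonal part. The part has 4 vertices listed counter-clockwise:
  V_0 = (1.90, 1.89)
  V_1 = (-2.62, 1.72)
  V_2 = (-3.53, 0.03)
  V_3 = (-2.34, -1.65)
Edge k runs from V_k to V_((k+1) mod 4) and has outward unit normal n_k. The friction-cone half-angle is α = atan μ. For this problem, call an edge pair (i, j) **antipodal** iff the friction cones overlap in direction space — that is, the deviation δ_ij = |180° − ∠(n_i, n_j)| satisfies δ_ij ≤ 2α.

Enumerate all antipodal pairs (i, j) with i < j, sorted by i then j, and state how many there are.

α = atan 0.2 = 11.31°;  2α = 22.62°
n_0 = (-0.0376, +0.9993)
n_1 = (-0.8805, +0.4741)
n_2 = (-0.8160, -0.5780)
n_3 = (+0.6409, -0.7676)
  (0,1): δ = 120.45°  ·
  (0,2): δ = 56.84°  ·
  (0,3): δ = 37.70°  ·
  (1,2): δ = 116.39°  ·
  (1,3): δ = 21.84°  ✓
  (2,3): δ = 85.45°  ·
antipodal pairs: 1

count = 1; pairs: (1,3)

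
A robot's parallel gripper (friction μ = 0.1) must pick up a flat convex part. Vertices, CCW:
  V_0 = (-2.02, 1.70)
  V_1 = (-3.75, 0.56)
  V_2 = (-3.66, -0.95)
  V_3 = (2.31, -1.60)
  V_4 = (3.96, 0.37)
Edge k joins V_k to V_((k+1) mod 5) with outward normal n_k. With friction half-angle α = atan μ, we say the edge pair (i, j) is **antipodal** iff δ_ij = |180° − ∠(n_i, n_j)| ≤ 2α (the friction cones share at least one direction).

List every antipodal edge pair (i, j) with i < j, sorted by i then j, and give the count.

count = 1; pairs: (2,4)

α = atan 0.1 = 5.71°;  2α = 11.42°
n_0 = (-0.5502, +0.8350)
n_1 = (-0.9982, -0.0595)
n_2 = (-0.1082, -0.9941)
n_3 = (+0.7666, -0.6421)
n_4 = (+0.2171, +0.9761)
  (0,1): δ = 119.97°  ·
  (0,2): δ = 39.60°  ·
  (0,3): δ = 16.67°  ·
  (0,4): δ = 134.08°  ·
  (1,2): δ = 99.62°  ·
  (1,3): δ = 43.36°  ·
  (1,4): δ = 74.05°  ·
  (2,3): δ = 123.73°  ·
  (2,4): δ = 6.33°  ✓
  (3,4): δ = 62.59°  ·
antipodal pairs: 1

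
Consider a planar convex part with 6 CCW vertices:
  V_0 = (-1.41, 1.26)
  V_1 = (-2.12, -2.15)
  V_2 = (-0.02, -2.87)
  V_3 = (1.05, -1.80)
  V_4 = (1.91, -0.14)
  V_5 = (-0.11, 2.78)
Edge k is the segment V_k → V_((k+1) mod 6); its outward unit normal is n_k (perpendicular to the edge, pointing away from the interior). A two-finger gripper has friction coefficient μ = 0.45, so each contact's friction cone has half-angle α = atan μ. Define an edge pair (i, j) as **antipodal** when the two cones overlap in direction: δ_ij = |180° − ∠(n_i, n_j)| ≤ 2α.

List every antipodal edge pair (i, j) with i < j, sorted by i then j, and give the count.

count = 6; pairs: (0,2), (0,3), (0,4), (1,4), (2,5), (3,5)

α = atan 0.45 = 24.23°;  2α = 48.46°
n_0 = (-0.9790, +0.2038)
n_1 = (-0.3243, -0.9459)
n_2 = (+0.7071, -0.7071)
n_3 = (+0.8879, -0.4600)
n_4 = (+0.8224, +0.5689)
n_5 = (-0.7600, +0.6500)
  (0,1): δ = 97.16°  ·
  (0,2): δ = 33.24°  ✓
  (0,3): δ = 15.63°  ✓
  (0,4): δ = 46.44°  ✓
  (0,5): δ = 151.22°  ·
  (1,2): δ = 116.08°  ·
  (1,3): δ = 98.46°  ·
  (1,4): δ = 36.40°  ✓
  (1,5): δ = 68.39°  ·
  (2,3): δ = 162.39°  ·
  (2,4): δ = 100.33°  ·
  (2,5): δ = 4.46°  ✓
  (3,4): δ = 117.94°  ·
  (3,5): δ = 13.15°  ✓
  (4,5): δ = 75.21°  ·
antipodal pairs: 6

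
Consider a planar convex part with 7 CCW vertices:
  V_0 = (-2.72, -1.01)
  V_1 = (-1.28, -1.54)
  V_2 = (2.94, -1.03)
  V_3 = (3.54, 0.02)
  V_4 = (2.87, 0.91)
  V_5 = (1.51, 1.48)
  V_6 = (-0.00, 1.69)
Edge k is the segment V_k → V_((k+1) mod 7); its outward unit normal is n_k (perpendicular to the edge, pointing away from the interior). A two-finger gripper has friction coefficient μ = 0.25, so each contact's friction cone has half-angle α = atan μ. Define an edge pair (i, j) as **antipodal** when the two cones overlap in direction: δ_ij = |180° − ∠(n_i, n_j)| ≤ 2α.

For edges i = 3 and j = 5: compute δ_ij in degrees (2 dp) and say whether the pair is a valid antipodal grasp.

δ = 134.89°, invalid

α = atan 0.25 = 14.04°;  2α = 28.07°
edge 3: e_3 = (-0.67, +0.89);  n_3 = (+0.7989, +0.6014)
edge 5: e_5 = (-1.51, +0.21);  n_5 = (+0.1377, +0.9905)
∠(n_3, n_5) = 45.11°
δ = |180° − 45.11°| = 134.89°
134.89° > 2α = 28.07°  →  invalid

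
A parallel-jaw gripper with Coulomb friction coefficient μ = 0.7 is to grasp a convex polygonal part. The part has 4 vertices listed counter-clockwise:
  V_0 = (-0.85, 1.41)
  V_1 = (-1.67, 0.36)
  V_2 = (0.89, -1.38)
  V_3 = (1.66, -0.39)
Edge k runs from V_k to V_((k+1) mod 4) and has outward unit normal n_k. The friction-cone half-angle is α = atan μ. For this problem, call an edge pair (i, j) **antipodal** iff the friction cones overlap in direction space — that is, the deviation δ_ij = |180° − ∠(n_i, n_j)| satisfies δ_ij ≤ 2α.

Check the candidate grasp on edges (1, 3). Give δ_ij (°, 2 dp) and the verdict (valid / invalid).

δ = 1.44°, valid

α = atan 0.7 = 34.99°;  2α = 69.98°
edge 1: e_1 = (+2.56, -1.74);  n_1 = (-0.5621, -0.8270)
edge 3: e_3 = (-2.51, +1.80);  n_3 = (+0.5828, +0.8126)
∠(n_1, n_3) = 178.56°
δ = |180° − 178.56°| = 1.44°
1.44° ≤ 2α = 69.98°  →  valid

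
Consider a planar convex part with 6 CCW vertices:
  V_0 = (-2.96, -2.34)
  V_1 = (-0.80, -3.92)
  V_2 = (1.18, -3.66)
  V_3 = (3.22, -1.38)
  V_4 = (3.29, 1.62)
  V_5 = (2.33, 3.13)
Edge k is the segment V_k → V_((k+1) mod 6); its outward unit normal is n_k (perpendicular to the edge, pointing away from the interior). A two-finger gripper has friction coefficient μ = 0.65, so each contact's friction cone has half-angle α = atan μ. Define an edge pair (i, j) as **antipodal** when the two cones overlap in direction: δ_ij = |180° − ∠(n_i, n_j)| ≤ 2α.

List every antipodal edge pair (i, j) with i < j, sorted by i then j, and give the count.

α = atan 0.65 = 33.02°;  2α = 66.05°
n_0 = (-0.5904, -0.8071)
n_1 = (+0.1302, -0.9915)
n_2 = (+0.7452, -0.6668)
n_3 = (+0.9997, -0.0233)
n_4 = (+0.8439, +0.5365)
n_5 = (-0.7188, +0.6952)
  (0,1): δ = 136.33°  ·
  (0,2): δ = 95.64°  ·
  (0,3): δ = 55.15°  ✓
  (0,4): δ = 21.37°  ✓
  (0,5): δ = 82.14°  ·
  (1,2): δ = 139.30°  ·
  (1,3): δ = 98.82°  ·
  (1,4): δ = 65.03°  ✓
  (1,5): δ = 38.48°  ✓
  (2,3): δ = 139.52°  ·
  (2,4): δ = 105.73°  ·
  (2,5): δ = 2.22°  ✓
  (3,4): δ = 146.22°  ·
  (3,5): δ = 42.70°  ✓
  (4,5): δ = 76.49°  ·
antipodal pairs: 6

count = 6; pairs: (0,3), (0,4), (1,4), (1,5), (2,5), (3,5)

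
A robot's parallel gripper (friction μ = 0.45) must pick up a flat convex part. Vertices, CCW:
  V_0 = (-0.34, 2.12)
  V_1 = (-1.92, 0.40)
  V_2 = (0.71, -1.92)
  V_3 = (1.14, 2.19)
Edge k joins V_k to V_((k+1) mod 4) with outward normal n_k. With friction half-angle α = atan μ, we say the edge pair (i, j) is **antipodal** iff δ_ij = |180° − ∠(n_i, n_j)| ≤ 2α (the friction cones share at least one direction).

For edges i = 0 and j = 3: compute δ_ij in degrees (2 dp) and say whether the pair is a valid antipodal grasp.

δ = 135.28°, invalid

α = atan 0.45 = 24.23°;  2α = 48.46°
edge 0: e_0 = (-1.58, -1.72);  n_0 = (-0.7364, +0.6765)
edge 3: e_3 = (-1.48, -0.07);  n_3 = (-0.0472, +0.9989)
∠(n_0, n_3) = 44.72°
δ = |180° − 44.72°| = 135.28°
135.28° > 2α = 48.46°  →  invalid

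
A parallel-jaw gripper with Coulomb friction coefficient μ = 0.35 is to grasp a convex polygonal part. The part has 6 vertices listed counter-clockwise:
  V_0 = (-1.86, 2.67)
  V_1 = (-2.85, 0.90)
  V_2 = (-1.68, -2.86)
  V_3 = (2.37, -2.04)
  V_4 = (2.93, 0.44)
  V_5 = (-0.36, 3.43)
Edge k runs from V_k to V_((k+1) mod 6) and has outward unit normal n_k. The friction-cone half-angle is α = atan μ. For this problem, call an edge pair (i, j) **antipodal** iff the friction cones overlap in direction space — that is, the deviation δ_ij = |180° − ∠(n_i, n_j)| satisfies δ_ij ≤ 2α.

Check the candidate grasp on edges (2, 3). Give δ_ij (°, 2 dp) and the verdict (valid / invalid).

δ = 114.17°, invalid

α = atan 0.35 = 19.29°;  2α = 38.58°
edge 2: e_2 = (+4.05, +0.82);  n_2 = (+0.1984, -0.9801)
edge 3: e_3 = (+0.56, +2.48);  n_3 = (+0.9754, -0.2203)
∠(n_2, n_3) = 65.83°
δ = |180° − 65.83°| = 114.17°
114.17° > 2α = 38.58°  →  invalid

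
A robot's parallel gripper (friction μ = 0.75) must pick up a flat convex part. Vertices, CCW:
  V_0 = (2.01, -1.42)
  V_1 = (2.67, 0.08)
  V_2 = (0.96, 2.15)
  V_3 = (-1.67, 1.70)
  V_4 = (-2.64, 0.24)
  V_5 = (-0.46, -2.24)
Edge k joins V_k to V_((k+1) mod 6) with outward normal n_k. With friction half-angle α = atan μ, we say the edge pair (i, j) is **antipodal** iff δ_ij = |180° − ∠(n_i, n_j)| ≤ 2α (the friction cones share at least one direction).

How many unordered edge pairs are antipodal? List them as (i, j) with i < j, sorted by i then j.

α = atan 0.75 = 36.87°;  2α = 73.74°
n_0 = (+0.9153, -0.4027)
n_1 = (+0.7710, +0.6369)
n_2 = (-0.1687, +0.9857)
n_3 = (-0.8329, +0.5534)
n_4 = (-0.7511, -0.6602)
n_5 = (+0.3151, -0.9491)
  (0,1): δ = 116.69°  ·
  (0,2): δ = 56.54°  ✓
  (0,3): δ = 9.85°  ✓
  (0,4): δ = 65.07°  ✓
  (0,5): δ = 132.11°  ·
  (1,2): δ = 119.85°  ·
  (1,3): δ = 73.16°  ✓
  (1,4): δ = 1.76°  ✓
  (1,5): δ = 68.81°  ✓
  (2,3): δ = 133.31°  ·
  (2,4): δ = 58.39°  ✓
  (2,5): δ = 8.66°  ✓
  (3,4): δ = 105.08°  ·
  (3,5): δ = 38.04°  ✓
  (4,5): δ = 112.95°  ·
antipodal pairs: 9

count = 9; pairs: (0,2), (0,3), (0,4), (1,3), (1,4), (1,5), (2,4), (2,5), (3,5)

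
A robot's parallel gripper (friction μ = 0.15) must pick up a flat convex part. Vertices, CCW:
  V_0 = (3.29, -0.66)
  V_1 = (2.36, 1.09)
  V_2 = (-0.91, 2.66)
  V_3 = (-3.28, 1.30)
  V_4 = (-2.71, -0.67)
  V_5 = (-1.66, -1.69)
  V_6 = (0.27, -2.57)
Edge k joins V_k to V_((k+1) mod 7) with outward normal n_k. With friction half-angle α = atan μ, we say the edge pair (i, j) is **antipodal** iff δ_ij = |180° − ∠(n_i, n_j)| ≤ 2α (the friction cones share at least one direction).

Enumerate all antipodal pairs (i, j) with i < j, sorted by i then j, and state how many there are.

count = 3; pairs: (0,3), (1,5), (2,6)

α = atan 0.15 = 8.53°;  2α = 17.06°
n_0 = (+0.8831, +0.4693)
n_1 = (+0.4328, +0.9015)
n_2 = (-0.4977, +0.8673)
n_3 = (-0.9606, -0.2779)
n_4 = (-0.6968, -0.7173)
n_5 = (-0.4149, -0.9099)
n_6 = (+0.5345, -0.8452)
  (0,1): δ = 143.63°  ·
  (0,2): δ = 88.14°  ·
  (0,3): δ = 11.85°  ✓
  (0,4): δ = 17.84°  ·
  (0,5): δ = 37.50°  ·
  (0,6): δ = 94.32°  ·
  (1,2): δ = 124.50°  ·
  (1,3): δ = 48.22°  ·
  (1,4): δ = 18.52°  ·
  (1,5): δ = 1.14°  ✓
  (1,6): δ = 57.96°  ·
  (2,3): δ = 103.71°  ·
  (2,4): δ = 74.02°  ·
  (2,5): δ = 54.36°  ·
  (2,6): δ = 2.46°  ✓
  (3,4): δ = 150.31°  ·
  (3,5): δ = 130.65°  ·
  (3,6): δ = 73.83°  ·
  (4,5): δ = 160.34°  ·
  (4,6): δ = 103.52°  ·
  (5,6): δ = 123.18°  ·
antipodal pairs: 3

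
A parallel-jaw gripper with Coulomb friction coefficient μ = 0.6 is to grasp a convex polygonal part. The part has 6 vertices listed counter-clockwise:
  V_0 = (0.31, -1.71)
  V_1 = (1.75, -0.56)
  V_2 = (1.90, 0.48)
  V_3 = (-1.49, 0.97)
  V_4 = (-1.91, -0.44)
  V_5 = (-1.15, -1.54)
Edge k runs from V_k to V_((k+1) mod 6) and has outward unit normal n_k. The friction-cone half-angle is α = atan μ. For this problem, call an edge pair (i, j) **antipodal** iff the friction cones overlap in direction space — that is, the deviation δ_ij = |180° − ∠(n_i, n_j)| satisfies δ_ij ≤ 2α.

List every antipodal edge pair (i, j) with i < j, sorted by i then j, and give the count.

count = 6; pairs: (0,2), (0,3), (1,3), (1,4), (2,4), (2,5)

α = atan 0.6 = 30.96°;  2α = 61.93°
n_0 = (+0.6240, -0.7814)
n_1 = (+0.9898, -0.1428)
n_2 = (+0.1431, +0.9897)
n_3 = (-0.9584, +0.2855)
n_4 = (-0.8227, -0.5684)
n_5 = (-0.1157, -0.9933)
  (0,1): δ = 136.82°  ·
  (0,2): δ = 46.84°  ✓
  (0,3): δ = 34.80°  ✓
  (0,4): δ = 86.03°  ·
  (0,5): δ = 134.75°  ·
  (1,2): δ = 90.02°  ·
  (1,3): δ = 8.38°  ✓
  (1,4): δ = 42.85°  ✓
  (1,5): δ = 91.57°  ·
  (2,3): δ = 98.36°  ·
  (2,4): δ = 47.13°  ✓
  (2,5): δ = 1.58°  ✓
  (3,4): δ = 128.77°  ·
  (3,5): δ = 80.05°  ·
  (4,5): δ = 131.28°  ·
antipodal pairs: 6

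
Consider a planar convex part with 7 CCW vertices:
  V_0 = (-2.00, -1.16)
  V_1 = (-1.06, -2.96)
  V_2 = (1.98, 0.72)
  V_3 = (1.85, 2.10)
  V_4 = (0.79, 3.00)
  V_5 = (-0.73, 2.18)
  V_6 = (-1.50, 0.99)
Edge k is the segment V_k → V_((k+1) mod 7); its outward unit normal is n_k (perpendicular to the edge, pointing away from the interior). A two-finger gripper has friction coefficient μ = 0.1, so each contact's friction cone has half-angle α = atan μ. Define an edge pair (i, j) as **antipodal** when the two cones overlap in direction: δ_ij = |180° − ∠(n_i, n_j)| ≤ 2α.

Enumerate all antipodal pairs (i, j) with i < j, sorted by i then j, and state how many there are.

α = atan 0.1 = 5.71°;  2α = 11.42°
n_0 = (-0.8864, -0.4629)
n_1 = (+0.7710, -0.6369)
n_2 = (+0.9956, +0.0938)
n_3 = (+0.6472, +0.7623)
n_4 = (-0.4748, +0.8801)
n_5 = (-0.8396, +0.5433)
n_6 = (-0.9740, +0.2265)
  (0,1): δ = 67.13°  ·
  (0,2): δ = 22.19°  ·
  (0,3): δ = 22.09°  ·
  (0,4): δ = 90.77°  ·
  (0,5): δ = 119.52°  ·
  (0,6): δ = 139.33°  ·
  (1,2): δ = 135.06°  ·
  (1,3): δ = 90.77°  ·
  (1,4): δ = 22.09°  ·
  (1,5): δ = 6.65°  ✓
  (1,6): δ = 26.47°  ·
  (2,3): δ = 135.71°  ·
  (2,4): δ = 67.04°  ·
  (2,5): δ = 38.29°  ·
  (2,6): δ = 18.47°  ·
  (3,4): δ = 111.32°  ·
  (3,5): δ = 82.57°  ·
  (3,6): δ = 62.76°  ·
  (4,5): δ = 151.25°  ·
  (4,6): δ = 131.44°  ·
  (5,6): δ = 160.19°  ·
antipodal pairs: 1

count = 1; pairs: (1,5)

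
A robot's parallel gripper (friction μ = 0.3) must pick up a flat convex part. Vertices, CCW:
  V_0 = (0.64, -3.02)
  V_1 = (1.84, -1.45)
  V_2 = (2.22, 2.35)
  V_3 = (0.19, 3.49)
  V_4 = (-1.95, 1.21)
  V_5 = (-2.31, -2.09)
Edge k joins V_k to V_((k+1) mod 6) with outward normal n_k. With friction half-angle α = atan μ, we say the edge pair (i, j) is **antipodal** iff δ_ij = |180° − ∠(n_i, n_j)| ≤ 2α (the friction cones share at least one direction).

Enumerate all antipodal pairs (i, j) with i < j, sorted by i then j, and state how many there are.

α = atan 0.3 = 16.70°;  2α = 33.40°
n_0 = (+0.7945, -0.6073)
n_1 = (+0.9950, -0.0995)
n_2 = (+0.4896, +0.8719)
n_3 = (-0.7291, +0.6844)
n_4 = (-0.9941, +0.1084)
n_5 = (-0.3007, -0.9537)
  (0,1): δ = 148.32°  ·
  (0,2): δ = 81.93°  ·
  (0,3): δ = 5.79°  ✓
  (0,4): δ = 31.17°  ✓
  (0,5): δ = 109.89°  ·
  (1,2): δ = 113.61°  ·
  (1,3): δ = 37.48°  ·
  (1,4): δ = 0.52°  ✓
  (1,5): δ = 78.21°  ·
  (2,3): δ = 103.87°  ·
  (2,4): δ = 66.91°  ·
  (2,5): δ = 11.82°  ✓
  (3,4): δ = 143.04°  ·
  (3,5): δ = 64.31°  ·
  (4,5): δ = 101.27°  ·
antipodal pairs: 4

count = 4; pairs: (0,3), (0,4), (1,4), (2,5)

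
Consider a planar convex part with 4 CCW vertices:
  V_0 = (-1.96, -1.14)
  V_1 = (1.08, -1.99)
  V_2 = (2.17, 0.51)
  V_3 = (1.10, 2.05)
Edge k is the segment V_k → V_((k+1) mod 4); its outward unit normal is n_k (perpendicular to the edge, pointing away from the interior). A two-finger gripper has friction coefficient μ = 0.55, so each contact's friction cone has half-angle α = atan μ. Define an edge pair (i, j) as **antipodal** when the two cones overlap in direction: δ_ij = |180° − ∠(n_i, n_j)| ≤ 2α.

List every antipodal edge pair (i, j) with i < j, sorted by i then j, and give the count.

α = atan 0.55 = 28.81°;  2α = 57.62°
n_0 = (-0.2693, -0.9631)
n_1 = (+0.9167, -0.3997)
n_2 = (+0.8212, +0.5706)
n_3 = (-0.7217, +0.6922)
  (0,1): δ = 97.94°  ·
  (0,2): δ = 39.59°  ✓
  (0,3): δ = 61.81°  ·
  (1,2): δ = 121.65°  ·
  (1,3): δ = 20.25°  ✓
  (2,3): δ = 78.60°  ·
antipodal pairs: 2

count = 2; pairs: (0,2), (1,3)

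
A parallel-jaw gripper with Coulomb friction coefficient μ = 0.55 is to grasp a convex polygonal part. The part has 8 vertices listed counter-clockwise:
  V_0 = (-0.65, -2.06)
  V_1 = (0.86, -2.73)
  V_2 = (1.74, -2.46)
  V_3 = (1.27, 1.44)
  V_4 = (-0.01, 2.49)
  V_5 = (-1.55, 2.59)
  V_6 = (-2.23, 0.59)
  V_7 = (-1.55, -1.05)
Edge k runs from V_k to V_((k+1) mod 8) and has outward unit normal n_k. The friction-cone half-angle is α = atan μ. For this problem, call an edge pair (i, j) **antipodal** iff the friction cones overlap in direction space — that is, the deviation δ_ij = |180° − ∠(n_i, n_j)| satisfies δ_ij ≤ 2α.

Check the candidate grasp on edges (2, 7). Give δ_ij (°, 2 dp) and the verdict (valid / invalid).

α = atan 0.55 = 28.81°;  2α = 57.62°
edge 2: e_2 = (-0.47, +3.90);  n_2 = (+0.9928, +0.1196)
edge 7: e_7 = (+0.90, -1.01);  n_7 = (-0.7466, -0.6653)
∠(n_2, n_7) = 145.17°
δ = |180° − 145.17°| = 34.83°
34.83° ≤ 2α = 57.62°  →  valid

δ = 34.83°, valid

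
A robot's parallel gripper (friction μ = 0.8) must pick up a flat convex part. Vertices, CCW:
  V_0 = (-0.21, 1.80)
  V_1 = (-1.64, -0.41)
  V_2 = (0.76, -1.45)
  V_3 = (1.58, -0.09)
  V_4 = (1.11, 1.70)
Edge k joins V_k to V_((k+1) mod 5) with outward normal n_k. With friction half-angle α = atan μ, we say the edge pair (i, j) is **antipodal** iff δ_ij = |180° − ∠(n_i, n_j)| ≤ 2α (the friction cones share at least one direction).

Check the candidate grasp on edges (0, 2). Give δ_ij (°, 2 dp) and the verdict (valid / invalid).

α = atan 0.8 = 38.66°;  2α = 77.32°
edge 0: e_0 = (-1.43, -2.21);  n_0 = (-0.8396, +0.5433)
edge 2: e_2 = (+0.82, +1.36);  n_2 = (+0.8564, -0.5163)
∠(n_0, n_2) = 178.18°
δ = |180° − 178.18°| = 1.82°
1.82° ≤ 2α = 77.32°  →  valid

δ = 1.82°, valid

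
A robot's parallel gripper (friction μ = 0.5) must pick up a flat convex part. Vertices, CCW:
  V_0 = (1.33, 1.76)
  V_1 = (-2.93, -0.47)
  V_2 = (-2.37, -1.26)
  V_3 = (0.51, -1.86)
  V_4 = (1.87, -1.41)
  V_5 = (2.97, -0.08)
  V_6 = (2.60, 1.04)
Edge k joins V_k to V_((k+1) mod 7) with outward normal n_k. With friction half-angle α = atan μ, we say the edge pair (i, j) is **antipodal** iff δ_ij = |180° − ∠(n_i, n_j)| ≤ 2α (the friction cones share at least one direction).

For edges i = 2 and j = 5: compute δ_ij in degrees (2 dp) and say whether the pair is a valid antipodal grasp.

α = atan 0.5 = 26.57°;  2α = 53.13°
edge 2: e_2 = (+2.88, -0.60);  n_2 = (-0.2040, -0.9790)
edge 5: e_5 = (-0.37, +1.12);  n_5 = (+0.9495, +0.3137)
∠(n_2, n_5) = 120.05°
δ = |180° − 120.05°| = 59.95°
59.95° > 2α = 53.13°  →  invalid

δ = 59.95°, invalid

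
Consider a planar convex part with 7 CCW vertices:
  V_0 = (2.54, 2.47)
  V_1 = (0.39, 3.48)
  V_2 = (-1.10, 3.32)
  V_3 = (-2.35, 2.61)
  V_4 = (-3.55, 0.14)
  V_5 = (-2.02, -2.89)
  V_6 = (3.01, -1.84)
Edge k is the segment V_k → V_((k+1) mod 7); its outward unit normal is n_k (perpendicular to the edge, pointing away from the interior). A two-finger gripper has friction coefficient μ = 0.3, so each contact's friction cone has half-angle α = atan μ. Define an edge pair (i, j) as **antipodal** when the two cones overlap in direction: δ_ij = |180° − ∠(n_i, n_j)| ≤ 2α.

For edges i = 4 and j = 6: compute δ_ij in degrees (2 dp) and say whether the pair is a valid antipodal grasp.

α = atan 0.3 = 16.70°;  2α = 33.40°
edge 4: e_4 = (+1.53, -3.03);  n_4 = (-0.8927, -0.4507)
edge 6: e_6 = (-0.47, +4.31);  n_6 = (+0.9941, +0.1084)
∠(n_4, n_6) = 159.43°
δ = |180° − 159.43°| = 20.57°
20.57° ≤ 2α = 33.40°  →  valid

δ = 20.57°, valid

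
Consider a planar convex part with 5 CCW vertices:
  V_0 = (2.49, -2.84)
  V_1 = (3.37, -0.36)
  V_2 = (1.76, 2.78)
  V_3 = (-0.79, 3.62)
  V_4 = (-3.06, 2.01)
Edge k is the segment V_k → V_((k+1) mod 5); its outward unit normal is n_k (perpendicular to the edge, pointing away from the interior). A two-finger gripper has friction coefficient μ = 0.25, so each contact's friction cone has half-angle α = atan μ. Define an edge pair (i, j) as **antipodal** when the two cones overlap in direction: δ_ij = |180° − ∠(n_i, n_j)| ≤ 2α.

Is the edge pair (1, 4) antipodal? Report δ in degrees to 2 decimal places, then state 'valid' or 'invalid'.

δ = 21.70°, valid

α = atan 0.25 = 14.04°;  2α = 28.07°
edge 1: e_1 = (-1.61, +3.14);  n_1 = (+0.8898, +0.4563)
edge 4: e_4 = (+5.55, -4.85);  n_4 = (-0.6580, -0.7530)
∠(n_1, n_4) = 158.30°
δ = |180° − 158.30°| = 21.70°
21.70° ≤ 2α = 28.07°  →  valid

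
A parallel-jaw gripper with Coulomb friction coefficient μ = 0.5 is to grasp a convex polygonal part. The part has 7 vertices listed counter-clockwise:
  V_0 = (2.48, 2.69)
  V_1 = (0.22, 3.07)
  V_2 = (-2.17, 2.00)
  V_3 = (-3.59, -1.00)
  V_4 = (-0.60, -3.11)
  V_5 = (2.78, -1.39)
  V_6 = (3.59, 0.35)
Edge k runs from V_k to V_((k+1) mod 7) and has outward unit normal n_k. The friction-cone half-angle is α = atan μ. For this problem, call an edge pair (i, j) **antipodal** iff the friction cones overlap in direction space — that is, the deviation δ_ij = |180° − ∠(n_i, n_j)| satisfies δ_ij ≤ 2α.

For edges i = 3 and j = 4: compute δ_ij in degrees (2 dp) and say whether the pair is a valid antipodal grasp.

δ = 117.82°, invalid

α = atan 0.5 = 26.57°;  2α = 53.13°
edge 3: e_3 = (+2.99, -2.11);  n_3 = (-0.5766, -0.8170)
edge 4: e_4 = (+3.38, +1.72);  n_4 = (+0.4535, -0.8912)
∠(n_3, n_4) = 62.18°
δ = |180° − 62.18°| = 117.82°
117.82° > 2α = 53.13°  →  invalid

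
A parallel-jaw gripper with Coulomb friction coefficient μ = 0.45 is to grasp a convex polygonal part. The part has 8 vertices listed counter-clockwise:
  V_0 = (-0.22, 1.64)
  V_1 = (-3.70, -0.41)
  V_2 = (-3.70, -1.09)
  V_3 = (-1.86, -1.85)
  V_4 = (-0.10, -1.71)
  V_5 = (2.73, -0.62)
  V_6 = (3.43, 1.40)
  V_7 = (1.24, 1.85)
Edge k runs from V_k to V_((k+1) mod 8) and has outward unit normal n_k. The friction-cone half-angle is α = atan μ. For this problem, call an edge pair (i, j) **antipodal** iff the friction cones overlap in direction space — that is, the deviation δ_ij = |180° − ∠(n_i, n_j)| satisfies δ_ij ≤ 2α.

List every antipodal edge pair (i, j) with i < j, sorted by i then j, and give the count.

α = atan 0.45 = 24.23°;  2α = 48.46°
n_0 = (-0.5076, +0.8616)
n_1 = (-1.0000, -0.0000)
n_2 = (-0.3818, -0.9243)
n_3 = (+0.0793, -0.9969)
n_4 = (+0.3594, -0.9332)
n_5 = (+0.9449, -0.3274)
n_6 = (+0.2013, +0.9795)
n_7 = (-0.1424, +0.9898)
  (0,1): δ = 120.50°  ·
  (0,2): δ = 52.94°  ·
  (0,3): δ = 25.95°  ✓
  (0,4): δ = 9.44°  ✓
  (0,5): δ = 40.39°  ✓
  (0,6): δ = 137.89°  ·
  (0,7): δ = 157.68°  ·
  (1,2): δ = 112.44°  ·
  (1,3): δ = 85.45°  ·
  (1,4): δ = 68.94°  ·
  (1,5): δ = 19.11°  ✓
  (1,6): δ = 78.39°  ·
  (1,7): δ = 98.19°  ·
  (2,3): δ = 153.01°  ·
  (2,4): δ = 136.49°  ·
  (2,5): δ = 86.67°  ·
  (2,6): δ = 10.83°  ✓
  (2,7): δ = 30.63°  ✓
  (3,4): δ = 163.48°  ·
  (3,5): δ = 113.66°  ·
  (3,6): δ = 16.16°  ✓
  (3,7): δ = 3.64°  ✓
  (4,5): δ = 130.18°  ·
  (4,6): δ = 32.68°  ✓
  (4,7): δ = 12.88°  ✓
  (5,6): δ = 82.50°  ·
  (5,7): δ = 62.70°  ·
  (6,7): δ = 160.20°  ·
antipodal pairs: 10

count = 10; pairs: (0,3), (0,4), (0,5), (1,5), (2,6), (2,7), (3,6), (3,7), (4,6), (4,7)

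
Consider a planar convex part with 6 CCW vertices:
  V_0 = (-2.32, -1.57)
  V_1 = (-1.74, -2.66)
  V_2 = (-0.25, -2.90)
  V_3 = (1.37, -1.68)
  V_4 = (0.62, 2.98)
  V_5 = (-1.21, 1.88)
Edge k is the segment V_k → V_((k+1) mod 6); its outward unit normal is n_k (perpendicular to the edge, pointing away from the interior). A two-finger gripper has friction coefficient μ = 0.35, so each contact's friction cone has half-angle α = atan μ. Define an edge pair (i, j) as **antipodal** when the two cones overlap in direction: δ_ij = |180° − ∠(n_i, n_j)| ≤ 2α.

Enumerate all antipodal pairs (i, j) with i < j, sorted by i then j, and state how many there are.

count = 4; pairs: (0,3), (2,4), (2,5), (3,5)

α = atan 0.35 = 19.29°;  2α = 38.58°
n_0 = (-0.8828, -0.4697)
n_1 = (-0.1590, -0.9873)
n_2 = (+0.6016, -0.7988)
n_3 = (+0.9873, +0.1589)
n_4 = (-0.5152, +0.8571)
n_5 = (-0.9519, +0.3063)
  (0,1): δ = 127.17°  ·
  (0,2): δ = 81.03°  ·
  (0,3): δ = 18.87°  ✓
  (0,4): δ = 92.99°  ·
  (0,5): δ = 134.15°  ·
  (1,2): δ = 133.87°  ·
  (1,3): δ = 71.71°  ·
  (1,4): δ = 40.16°  ·
  (1,5): δ = 81.32°  ·
  (2,3): δ = 117.84°  ·
  (2,4): δ = 5.97°  ✓
  (2,5): δ = 35.18°  ✓
  (3,4): δ = 68.13°  ·
  (3,5): δ = 26.98°  ✓
  (4,5): δ = 138.84°  ·
antipodal pairs: 4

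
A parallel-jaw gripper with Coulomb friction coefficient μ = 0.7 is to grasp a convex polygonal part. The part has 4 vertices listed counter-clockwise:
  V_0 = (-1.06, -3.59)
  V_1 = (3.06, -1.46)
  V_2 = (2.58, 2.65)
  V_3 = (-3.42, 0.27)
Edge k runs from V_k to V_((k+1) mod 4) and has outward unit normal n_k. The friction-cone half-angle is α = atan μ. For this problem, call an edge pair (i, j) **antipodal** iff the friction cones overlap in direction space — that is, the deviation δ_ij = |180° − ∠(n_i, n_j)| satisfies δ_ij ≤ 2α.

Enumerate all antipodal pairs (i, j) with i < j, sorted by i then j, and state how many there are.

α = atan 0.7 = 34.99°;  2α = 69.98°
n_0 = (+0.4592, -0.8883)
n_1 = (+0.9932, +0.1160)
n_2 = (-0.3687, +0.9295)
n_3 = (-0.8532, -0.5216)
  (0,1): δ = 110.68°  ·
  (0,2): δ = 5.70°  ✓
  (0,3): δ = 94.10°  ·
  (1,2): δ = 75.02°  ·
  (1,3): δ = 24.78°  ✓
  (2,3): δ = 80.20°  ·
antipodal pairs: 2

count = 2; pairs: (0,2), (1,3)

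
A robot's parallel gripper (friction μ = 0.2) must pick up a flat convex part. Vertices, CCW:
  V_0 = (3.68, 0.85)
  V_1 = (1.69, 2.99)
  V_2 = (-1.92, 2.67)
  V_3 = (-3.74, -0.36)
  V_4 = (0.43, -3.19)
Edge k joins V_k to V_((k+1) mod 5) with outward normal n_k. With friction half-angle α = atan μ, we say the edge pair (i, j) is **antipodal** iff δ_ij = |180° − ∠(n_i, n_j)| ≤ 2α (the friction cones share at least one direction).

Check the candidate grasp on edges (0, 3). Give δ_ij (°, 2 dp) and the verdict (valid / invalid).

α = atan 0.2 = 11.31°;  2α = 22.62°
edge 0: e_0 = (-1.99, +2.14);  n_0 = (+0.7323, +0.6810)
edge 3: e_3 = (+4.17, -2.83);  n_3 = (-0.5615, -0.8274)
∠(n_0, n_3) = 167.08°
δ = |180° − 167.08°| = 12.92°
12.92° ≤ 2α = 22.62°  →  valid

δ = 12.92°, valid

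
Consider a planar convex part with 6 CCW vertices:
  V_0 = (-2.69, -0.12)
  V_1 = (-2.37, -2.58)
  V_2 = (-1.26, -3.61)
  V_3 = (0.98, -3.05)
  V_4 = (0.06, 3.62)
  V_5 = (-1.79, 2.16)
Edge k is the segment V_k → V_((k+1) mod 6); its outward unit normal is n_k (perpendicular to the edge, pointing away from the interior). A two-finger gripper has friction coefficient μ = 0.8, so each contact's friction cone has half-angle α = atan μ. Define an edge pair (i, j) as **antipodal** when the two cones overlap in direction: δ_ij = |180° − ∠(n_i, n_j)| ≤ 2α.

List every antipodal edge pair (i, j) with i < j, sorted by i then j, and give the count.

α = atan 0.8 = 38.66°;  2α = 77.32°
n_0 = (-0.9916, -0.1290)
n_1 = (-0.6802, -0.7330)
n_2 = (+0.2425, -0.9701)
n_3 = (+0.9906, +0.1366)
n_4 = (-0.6195, +0.7850)
n_5 = (-0.9302, +0.3672)
  (0,1): δ = 140.27°  ·
  (0,2): δ = 83.38°  ·
  (0,3): δ = 0.44°  ✓
  (0,4): δ = 120.87°  ·
  (0,5): δ = 151.05°  ·
  (1,2): δ = 123.10°  ·
  (1,3): δ = 39.29°  ✓
  (1,4): δ = 81.14°  ·
  (1,5): δ = 111.32°  ·
  (2,3): δ = 96.18°  ·
  (2,4): δ = 24.24°  ✓
  (2,5): δ = 54.42°  ✓
  (3,4): δ = 59.57°  ✓
  (3,5): δ = 29.39°  ✓
  (4,5): δ = 149.82°  ·
antipodal pairs: 6

count = 6; pairs: (0,3), (1,3), (2,4), (2,5), (3,4), (3,5)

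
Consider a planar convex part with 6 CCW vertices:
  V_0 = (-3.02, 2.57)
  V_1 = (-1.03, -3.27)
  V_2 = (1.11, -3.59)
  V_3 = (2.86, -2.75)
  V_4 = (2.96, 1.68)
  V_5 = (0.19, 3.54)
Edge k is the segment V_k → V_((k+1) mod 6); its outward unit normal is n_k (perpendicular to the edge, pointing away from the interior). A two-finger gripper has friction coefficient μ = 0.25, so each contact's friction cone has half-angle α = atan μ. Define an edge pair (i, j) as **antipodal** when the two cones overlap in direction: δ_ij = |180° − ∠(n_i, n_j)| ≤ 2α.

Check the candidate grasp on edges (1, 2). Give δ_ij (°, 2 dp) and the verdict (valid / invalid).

α = atan 0.25 = 14.04°;  2α = 28.07°
edge 1: e_1 = (+2.14, -0.32);  n_1 = (-0.1479, -0.9890)
edge 2: e_2 = (+1.75, +0.84);  n_2 = (+0.4327, -0.9015)
∠(n_1, n_2) = 34.15°
δ = |180° − 34.15°| = 145.85°
145.85° > 2α = 28.07°  →  invalid

δ = 145.85°, invalid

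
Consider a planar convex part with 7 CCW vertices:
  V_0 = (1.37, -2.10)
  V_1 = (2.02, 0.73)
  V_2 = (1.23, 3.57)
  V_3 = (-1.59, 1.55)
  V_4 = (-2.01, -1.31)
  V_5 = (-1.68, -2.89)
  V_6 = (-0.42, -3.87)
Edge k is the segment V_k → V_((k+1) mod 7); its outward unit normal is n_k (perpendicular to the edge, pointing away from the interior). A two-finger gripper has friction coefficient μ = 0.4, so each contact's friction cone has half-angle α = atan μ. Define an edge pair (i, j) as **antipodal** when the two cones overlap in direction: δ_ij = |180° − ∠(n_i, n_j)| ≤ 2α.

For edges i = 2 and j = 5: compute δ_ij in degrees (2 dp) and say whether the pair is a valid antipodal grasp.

δ = 73.49°, invalid

α = atan 0.4 = 21.80°;  2α = 43.60°
edge 2: e_2 = (-2.82, -2.02);  n_2 = (-0.5823, +0.8130)
edge 5: e_5 = (+1.26, -0.98);  n_5 = (-0.6139, -0.7894)
∠(n_2, n_5) = 106.51°
δ = |180° − 106.51°| = 73.49°
73.49° > 2α = 43.60°  →  invalid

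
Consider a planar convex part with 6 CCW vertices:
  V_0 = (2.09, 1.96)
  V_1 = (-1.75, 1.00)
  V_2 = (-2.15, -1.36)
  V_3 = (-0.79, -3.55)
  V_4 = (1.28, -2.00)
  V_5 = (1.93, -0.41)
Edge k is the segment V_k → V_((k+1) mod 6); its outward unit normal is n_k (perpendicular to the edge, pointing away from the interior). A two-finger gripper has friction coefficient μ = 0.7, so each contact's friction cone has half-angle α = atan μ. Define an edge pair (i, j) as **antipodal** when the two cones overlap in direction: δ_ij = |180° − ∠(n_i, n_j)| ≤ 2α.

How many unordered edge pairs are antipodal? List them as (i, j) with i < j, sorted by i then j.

α = atan 0.7 = 34.99°;  2α = 69.98°
n_0 = (-0.2425, +0.9701)
n_1 = (-0.9859, +0.1671)
n_2 = (-0.8495, -0.5276)
n_3 = (+0.5994, -0.8005)
n_4 = (+0.9256, -0.3784)
n_5 = (+0.9977, -0.0674)
  (0,1): δ = 113.66°  ·
  (0,2): δ = 72.20°  ·
  (0,3): δ = 22.79°  ✓
  (0,4): δ = 53.73°  ✓
  (0,5): δ = 72.10°  ·
  (1,2): δ = 138.54°  ·
  (1,3): δ = 43.55°  ✓
  (1,4): δ = 12.62°  ✓
  (1,5): δ = 5.76°  ✓
  (2,3): δ = 85.01°  ·
  (2,4): δ = 54.08°  ✓
  (2,5): δ = 35.70°  ✓
  (3,4): δ = 149.06°  ·
  (3,5): δ = 130.69°  ·
  (4,5): δ = 161.63°  ·
antipodal pairs: 7

count = 7; pairs: (0,3), (0,4), (1,3), (1,4), (1,5), (2,4), (2,5)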